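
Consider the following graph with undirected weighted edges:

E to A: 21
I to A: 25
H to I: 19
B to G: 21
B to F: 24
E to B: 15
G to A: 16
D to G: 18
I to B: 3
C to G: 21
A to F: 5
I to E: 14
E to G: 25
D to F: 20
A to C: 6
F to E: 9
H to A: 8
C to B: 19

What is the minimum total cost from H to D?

33

Candidate routes:
H–A–F–D: 8+5+20 = 33
H–A–G–D: 8+16+18 = 42
Cheapest is H–A–F–D at 33.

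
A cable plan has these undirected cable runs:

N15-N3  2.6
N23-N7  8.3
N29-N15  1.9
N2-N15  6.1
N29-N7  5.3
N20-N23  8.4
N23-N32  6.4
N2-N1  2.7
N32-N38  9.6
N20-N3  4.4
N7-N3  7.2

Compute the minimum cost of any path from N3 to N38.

Compare a few routes:
N3 → N7 → N23 → N32 → N38: 7.2+8.3+6.4+9.6 = 31.5
N3 → N20 → N23 → N32 → N38: 4.4+8.4+6.4+9.6 = 28.8
The minimum is 28.8 via N3 → N20 → N23 → N32 → N38.

28.8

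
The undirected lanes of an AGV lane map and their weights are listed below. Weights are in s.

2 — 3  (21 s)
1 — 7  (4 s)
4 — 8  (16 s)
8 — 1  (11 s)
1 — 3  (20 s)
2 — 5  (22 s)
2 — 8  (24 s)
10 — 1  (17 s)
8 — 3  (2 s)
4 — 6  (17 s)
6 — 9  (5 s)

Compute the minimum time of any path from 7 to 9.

53 s

Settle nodes by increasing distance from 7:
7: 0
1: 4  (via 7)
8: 15  (via 1)
3: 17  (via 8)
10: 21  (via 1)
4: 31  (via 8)
2: 38  (via 3)
6: 48  (via 4)
9: 53  (via 6)
Shortest route: 7–1–8–4–6–9 = 53 s.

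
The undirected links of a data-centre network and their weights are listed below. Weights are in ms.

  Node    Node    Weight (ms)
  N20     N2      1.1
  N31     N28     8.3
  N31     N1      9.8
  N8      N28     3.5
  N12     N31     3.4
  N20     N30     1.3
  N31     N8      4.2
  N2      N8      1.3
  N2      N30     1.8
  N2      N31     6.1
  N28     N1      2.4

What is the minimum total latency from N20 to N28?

5.9 ms

Settle nodes by increasing distance from N20:
N20: 0
N2: 1.1  (via N20)
N30: 1.3  (via N20)
N8: 2.4  (via N2)
N28: 5.9  (via N8)
Shortest route: N20–N2–N8–N28 = 5.9 ms.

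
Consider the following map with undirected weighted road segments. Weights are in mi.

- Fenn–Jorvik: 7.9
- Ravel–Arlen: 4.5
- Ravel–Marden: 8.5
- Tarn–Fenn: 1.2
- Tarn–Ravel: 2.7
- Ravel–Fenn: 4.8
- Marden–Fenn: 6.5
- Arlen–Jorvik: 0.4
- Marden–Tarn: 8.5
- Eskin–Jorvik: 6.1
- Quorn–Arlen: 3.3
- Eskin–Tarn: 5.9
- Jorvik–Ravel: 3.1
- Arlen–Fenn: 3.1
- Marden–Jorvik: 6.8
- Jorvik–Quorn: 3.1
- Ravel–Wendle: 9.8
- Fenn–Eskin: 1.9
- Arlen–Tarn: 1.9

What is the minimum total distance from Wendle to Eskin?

15.6 mi

Candidate routes:
Wendle–Ravel–Tarn–Fenn–Eskin: 9.8+2.7+1.2+1.9 = 15.6
Wendle–Ravel–Fenn–Eskin: 9.8+4.8+1.9 = 16.5
Wendle–Ravel–Jorvik–Arlen–Tarn–Fenn–Eskin: 9.8+3.1+0.4+1.9+1.2+1.9 = 18.3
The minimum is 15.6 mi via Wendle–Ravel–Tarn–Fenn–Eskin.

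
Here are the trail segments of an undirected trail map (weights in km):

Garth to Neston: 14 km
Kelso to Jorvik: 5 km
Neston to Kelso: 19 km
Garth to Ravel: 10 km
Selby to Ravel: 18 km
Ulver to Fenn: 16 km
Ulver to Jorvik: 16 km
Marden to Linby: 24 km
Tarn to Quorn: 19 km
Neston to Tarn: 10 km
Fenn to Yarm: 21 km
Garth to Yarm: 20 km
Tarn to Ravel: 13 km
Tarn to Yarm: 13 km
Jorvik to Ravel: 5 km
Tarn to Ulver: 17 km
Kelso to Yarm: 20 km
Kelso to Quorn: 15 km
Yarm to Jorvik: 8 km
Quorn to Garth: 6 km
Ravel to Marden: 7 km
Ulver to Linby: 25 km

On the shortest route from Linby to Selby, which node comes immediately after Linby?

Compare a few routes:
Linby–Marden–Ravel–Selby: 24+7+18 = 49
Linby–Ulver–Tarn–Ravel–Selby: 25+17+13+18 = 73
Linby–Ulver–Jorvik–Ravel–Selby: 25+16+5+18 = 64
The minimum is 49 km via Linby–Marden–Ravel–Selby.
So from Linby the first move is to Marden.

Marden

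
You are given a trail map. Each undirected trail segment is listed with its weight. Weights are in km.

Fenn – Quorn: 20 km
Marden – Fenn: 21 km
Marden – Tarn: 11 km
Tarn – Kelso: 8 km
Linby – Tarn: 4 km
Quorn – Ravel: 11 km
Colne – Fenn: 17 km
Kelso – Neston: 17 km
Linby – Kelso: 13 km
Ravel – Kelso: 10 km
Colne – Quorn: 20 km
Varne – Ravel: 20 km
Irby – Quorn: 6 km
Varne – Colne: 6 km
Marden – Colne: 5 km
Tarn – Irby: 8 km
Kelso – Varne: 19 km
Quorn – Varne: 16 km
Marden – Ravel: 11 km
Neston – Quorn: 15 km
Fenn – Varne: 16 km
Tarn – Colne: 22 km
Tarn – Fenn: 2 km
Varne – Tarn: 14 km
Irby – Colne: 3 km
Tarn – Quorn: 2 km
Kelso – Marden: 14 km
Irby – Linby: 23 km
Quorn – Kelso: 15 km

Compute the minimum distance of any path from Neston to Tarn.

17 km

Enumerating some paths:
Neston–Quorn–Irby–Tarn: 15+6+8 = 29
Neston–Kelso–Tarn: 17+8 = 25
Neston–Quorn–Tarn: 15+2 = 17
Cheapest is Neston–Quorn–Tarn at 17 km.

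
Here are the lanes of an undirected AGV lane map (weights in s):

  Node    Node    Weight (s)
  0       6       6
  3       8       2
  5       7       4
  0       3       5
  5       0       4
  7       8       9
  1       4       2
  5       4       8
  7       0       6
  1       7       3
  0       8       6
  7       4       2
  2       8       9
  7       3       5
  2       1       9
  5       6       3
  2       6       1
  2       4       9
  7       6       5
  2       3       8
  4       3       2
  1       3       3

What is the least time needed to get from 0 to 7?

Candidate routes:
0–3–4–7: 5+2+2 = 9
0–5–7: 4+4 = 8
0–7: 6 = 6
0–3–7: 5+5 = 10
Cheapest is 0–7 at 6 s.

6 s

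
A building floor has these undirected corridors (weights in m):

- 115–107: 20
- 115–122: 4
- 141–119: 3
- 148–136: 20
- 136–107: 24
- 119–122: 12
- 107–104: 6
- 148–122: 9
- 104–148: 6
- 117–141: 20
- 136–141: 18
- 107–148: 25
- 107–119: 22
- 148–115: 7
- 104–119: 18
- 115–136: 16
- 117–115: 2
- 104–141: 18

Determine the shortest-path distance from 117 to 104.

15 m

Candidate routes:
117–115–148–104: 2+7+6 = 15
117–115–122–148–104: 2+4+9+6 = 21
Cheapest is 117–115–148–104 at 15 m.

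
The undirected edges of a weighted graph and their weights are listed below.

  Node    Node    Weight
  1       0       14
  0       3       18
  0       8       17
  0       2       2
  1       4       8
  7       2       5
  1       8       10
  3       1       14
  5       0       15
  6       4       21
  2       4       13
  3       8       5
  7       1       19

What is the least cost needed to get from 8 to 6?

Compare a few routes:
8 - 3 - 0 - 2 - 4 - 6: 5+18+2+13+21 = 59
8 - 1 - 4 - 6: 10+8+21 = 39
8 - 0 - 2 - 4 - 6: 17+2+13+21 = 53
8 - 3 - 1 - 4 - 6: 5+14+8+21 = 48
Cheapest is 8 - 1 - 4 - 6 at 39.

39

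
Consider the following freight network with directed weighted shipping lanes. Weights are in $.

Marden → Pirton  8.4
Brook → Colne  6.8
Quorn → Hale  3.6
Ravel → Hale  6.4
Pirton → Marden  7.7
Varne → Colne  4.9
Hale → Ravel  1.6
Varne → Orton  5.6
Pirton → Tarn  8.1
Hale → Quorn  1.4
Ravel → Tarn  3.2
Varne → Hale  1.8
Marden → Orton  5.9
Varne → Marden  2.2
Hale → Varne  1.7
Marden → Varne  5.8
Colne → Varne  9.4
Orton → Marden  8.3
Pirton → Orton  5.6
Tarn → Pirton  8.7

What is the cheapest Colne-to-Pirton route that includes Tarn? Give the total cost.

Shortest Colne→Tarn: Colne → Varne → Hale → Ravel → Tarn = 16
Best Tarn to Pirton: Tarn → Pirton costing 8.7
Total via Tarn: 16 + 8.7 = $24.7.

$24.7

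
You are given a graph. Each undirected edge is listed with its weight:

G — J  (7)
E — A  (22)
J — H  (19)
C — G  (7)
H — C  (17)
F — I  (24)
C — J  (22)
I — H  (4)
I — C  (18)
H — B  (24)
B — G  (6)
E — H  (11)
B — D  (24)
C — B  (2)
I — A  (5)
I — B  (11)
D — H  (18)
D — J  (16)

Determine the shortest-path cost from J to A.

Enumerating some paths:
J - G - C - B - I - A: 7+7+2+11+5 = 32
J - H - I - A: 19+4+5 = 28
J - G - B - I - A: 7+6+11+5 = 29
Cheapest is J - H - I - A at 28.

28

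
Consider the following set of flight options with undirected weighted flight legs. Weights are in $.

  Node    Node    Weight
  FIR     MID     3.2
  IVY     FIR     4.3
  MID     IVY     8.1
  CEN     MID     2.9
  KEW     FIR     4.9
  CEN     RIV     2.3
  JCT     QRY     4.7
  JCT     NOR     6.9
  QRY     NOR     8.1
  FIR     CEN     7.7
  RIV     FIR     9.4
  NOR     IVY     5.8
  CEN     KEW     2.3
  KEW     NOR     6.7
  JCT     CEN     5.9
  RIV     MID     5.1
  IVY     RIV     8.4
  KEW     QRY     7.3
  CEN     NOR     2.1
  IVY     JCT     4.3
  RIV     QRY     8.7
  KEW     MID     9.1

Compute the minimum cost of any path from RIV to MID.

Compare a few routes:
RIV → CEN → KEW → FIR → MID: 2.3+2.3+4.9+3.2 = 12.7
RIV → FIR → MID: 9.4+3.2 = 12.6
RIV → MID: 5.1 = 5.1
RIV → CEN → MID: 2.3+2.9 = 5.2
Cheapest is RIV → MID at $5.1.

$5.1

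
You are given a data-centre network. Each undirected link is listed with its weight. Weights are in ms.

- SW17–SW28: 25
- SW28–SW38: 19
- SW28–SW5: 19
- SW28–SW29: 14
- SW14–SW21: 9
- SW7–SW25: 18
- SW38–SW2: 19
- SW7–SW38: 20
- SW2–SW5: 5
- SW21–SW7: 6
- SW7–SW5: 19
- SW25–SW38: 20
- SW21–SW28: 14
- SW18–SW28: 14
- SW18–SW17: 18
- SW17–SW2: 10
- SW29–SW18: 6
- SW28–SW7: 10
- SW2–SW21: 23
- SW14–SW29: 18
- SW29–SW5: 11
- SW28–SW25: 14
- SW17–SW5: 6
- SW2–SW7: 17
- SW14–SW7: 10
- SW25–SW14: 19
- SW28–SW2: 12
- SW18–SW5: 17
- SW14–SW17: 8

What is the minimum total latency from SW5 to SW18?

Running Dijkstra from SW5:
SW5: 0
SW2: 5  (via SW5)
SW17: 6  (via SW5)
SW29: 11  (via SW5)
SW14: 14  (via SW17)
SW18: 17  (via SW5)
Shortest route: SW5–SW18 = 17 ms.

17 ms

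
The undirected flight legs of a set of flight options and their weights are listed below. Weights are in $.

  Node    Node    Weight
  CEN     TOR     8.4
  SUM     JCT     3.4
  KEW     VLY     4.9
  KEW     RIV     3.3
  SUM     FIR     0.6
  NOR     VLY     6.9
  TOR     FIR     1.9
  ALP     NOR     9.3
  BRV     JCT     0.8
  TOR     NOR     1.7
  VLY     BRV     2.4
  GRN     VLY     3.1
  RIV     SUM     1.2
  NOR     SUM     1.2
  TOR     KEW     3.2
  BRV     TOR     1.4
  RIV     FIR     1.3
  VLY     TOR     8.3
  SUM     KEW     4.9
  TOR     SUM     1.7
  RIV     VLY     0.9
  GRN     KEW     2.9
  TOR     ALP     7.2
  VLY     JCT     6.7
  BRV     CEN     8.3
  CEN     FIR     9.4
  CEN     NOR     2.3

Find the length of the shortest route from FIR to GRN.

Enumerating some paths:
FIR–SUM–RIV–VLY–GRN: 0.6+1.2+0.9+3.1 = 5.8
FIR–RIV–VLY–GRN: 1.3+0.9+3.1 = 5.3
The minimum is $5.3 via FIR–RIV–VLY–GRN.

$5.3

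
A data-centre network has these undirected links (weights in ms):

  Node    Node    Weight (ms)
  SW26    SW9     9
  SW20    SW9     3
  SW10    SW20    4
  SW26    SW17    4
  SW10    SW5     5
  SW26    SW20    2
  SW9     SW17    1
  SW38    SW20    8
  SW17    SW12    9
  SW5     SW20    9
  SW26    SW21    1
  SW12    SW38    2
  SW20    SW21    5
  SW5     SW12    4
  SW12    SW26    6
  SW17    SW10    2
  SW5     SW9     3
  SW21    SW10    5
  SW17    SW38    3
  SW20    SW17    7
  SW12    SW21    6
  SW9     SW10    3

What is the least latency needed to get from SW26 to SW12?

Compare a few routes:
SW26 → SW21 → SW12: 1+6 = 7
SW26 → SW20 → SW9 → SW17 → SW38 → SW12: 2+3+1+3+2 = 11
SW26 → SW12: 6 = 6
SW26 → SW17 → SW38 → SW12: 4+3+2 = 9
Cheapest is SW26 → SW12 at 6 ms.

6 ms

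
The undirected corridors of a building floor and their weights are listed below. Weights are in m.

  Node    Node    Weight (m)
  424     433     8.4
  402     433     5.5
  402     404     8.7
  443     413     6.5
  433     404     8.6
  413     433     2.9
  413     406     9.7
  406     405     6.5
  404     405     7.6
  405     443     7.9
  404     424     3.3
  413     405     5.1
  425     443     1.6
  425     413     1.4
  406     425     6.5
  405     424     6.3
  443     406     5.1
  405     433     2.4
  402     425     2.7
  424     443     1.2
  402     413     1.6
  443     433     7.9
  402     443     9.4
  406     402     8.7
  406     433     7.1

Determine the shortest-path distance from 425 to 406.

Running Dijkstra from 425:
425: 0
413: 1.4  (via 425)
443: 1.6  (via 425)
402: 2.7  (via 425)
424: 2.8  (via 443)
433: 4.3  (via 413)
404: 6.1  (via 424)
406: 6.5  (via 425)
Shortest route: 425–406 = 6.5 m.

6.5 m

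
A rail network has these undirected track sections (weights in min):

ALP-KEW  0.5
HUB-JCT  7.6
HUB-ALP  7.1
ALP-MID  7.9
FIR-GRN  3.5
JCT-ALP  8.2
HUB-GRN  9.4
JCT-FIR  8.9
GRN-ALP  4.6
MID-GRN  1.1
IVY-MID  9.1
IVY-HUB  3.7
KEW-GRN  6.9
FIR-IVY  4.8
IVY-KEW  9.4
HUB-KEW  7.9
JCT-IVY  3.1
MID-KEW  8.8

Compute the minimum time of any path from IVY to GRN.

8.3 min

Settle nodes by increasing distance from IVY:
IVY: 0
JCT: 3.1  (via IVY)
HUB: 3.7  (via IVY)
FIR: 4.8  (via IVY)
GRN: 8.3  (via FIR)
Shortest route: IVY → FIR → GRN = 8.3 min.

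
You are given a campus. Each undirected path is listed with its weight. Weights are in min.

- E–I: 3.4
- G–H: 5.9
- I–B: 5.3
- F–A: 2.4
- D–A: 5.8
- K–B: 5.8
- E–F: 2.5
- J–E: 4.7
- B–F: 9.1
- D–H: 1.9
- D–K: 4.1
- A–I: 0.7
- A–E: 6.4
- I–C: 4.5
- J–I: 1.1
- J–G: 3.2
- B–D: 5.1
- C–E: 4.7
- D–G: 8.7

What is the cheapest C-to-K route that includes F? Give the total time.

Best C to F: C–E–F costing 7.2
Best F to K: F–A–D–K costing 12.3
Total via F: 7.2 + 12.3 = 19.5 min.

19.5 min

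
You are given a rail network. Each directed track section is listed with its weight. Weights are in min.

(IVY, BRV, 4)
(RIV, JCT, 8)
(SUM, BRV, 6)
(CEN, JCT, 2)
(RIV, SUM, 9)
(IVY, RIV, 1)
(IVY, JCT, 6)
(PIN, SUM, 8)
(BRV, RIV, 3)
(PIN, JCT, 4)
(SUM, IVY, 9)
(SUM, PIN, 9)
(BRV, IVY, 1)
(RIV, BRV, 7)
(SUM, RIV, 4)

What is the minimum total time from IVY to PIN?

Compare a few routes:
IVY–BRV–RIV–SUM–PIN: 4+3+9+9 = 25
IVY–RIV–SUM–PIN: 1+9+9 = 19
Cheapest is IVY–RIV–SUM–PIN at 19 min.

19 min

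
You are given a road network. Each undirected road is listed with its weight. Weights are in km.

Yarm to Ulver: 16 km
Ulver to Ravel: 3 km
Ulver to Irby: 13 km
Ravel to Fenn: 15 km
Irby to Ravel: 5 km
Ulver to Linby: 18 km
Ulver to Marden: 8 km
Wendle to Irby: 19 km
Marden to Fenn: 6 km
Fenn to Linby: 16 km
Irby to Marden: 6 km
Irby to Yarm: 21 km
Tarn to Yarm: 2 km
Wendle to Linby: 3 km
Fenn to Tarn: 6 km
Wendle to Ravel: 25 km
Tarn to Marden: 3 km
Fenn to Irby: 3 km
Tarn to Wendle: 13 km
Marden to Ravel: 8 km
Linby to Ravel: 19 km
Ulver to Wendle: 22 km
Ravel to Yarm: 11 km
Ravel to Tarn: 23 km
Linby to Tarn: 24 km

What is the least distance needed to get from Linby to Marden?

Candidate routes:
Linby → Wendle → Tarn → Marden: 3+13+3 = 19
Linby → Fenn → Irby → Marden: 16+3+6 = 25
Linby → Fenn → Marden: 16+6 = 22
Linby → Fenn → Tarn → Marden: 16+6+3 = 25
Cheapest is Linby → Wendle → Tarn → Marden at 19 km.

19 km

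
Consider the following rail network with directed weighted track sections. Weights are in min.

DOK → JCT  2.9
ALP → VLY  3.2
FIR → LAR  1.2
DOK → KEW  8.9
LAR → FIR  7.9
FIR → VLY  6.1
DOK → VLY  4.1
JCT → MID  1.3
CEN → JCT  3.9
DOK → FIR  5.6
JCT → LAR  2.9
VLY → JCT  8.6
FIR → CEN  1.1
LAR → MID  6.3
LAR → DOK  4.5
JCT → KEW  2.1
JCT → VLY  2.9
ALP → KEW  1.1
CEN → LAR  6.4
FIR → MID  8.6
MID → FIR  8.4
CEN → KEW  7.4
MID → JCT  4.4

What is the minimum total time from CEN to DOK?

Settle nodes by increasing distance from CEN:
CEN: 0
JCT: 3.9  (via CEN)
MID: 5.2  (via JCT)
KEW: 6  (via JCT)
LAR: 6.4  (via CEN)
VLY: 6.8  (via JCT)
DOK: 10.9  (via LAR)
Shortest route: CEN → LAR → DOK = 10.9 min.

10.9 min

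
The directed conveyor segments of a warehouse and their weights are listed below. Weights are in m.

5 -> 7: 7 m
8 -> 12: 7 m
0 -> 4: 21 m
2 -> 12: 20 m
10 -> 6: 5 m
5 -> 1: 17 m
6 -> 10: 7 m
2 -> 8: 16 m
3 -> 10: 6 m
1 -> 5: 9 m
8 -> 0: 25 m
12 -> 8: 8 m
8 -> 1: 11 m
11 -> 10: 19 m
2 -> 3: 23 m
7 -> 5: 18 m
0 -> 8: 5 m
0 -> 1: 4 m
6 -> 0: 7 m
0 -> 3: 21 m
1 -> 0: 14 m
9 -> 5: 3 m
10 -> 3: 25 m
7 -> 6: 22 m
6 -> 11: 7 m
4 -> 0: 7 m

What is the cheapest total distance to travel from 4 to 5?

20 m

Running Dijkstra from 4:
4: 0
0: 7  (via 4)
1: 11  (via 0)
8: 12  (via 0)
12: 19  (via 8)
5: 20  (via 1)
Shortest route: 4–0–1–5 = 20 m.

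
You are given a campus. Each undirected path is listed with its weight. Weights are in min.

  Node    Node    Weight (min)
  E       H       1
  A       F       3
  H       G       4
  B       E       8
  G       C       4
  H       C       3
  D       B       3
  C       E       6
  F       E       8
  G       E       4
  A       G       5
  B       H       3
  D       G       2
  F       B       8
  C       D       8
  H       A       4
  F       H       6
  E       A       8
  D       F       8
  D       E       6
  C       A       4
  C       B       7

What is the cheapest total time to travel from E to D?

6 min

Compare a few routes:
E → H → B → D: 1+3+3 = 7
E → H → G → D: 1+4+2 = 7
E → H → C → G → D: 1+3+4+2 = 10
E → D: 6 = 6
Cheapest is E → D at 6 min.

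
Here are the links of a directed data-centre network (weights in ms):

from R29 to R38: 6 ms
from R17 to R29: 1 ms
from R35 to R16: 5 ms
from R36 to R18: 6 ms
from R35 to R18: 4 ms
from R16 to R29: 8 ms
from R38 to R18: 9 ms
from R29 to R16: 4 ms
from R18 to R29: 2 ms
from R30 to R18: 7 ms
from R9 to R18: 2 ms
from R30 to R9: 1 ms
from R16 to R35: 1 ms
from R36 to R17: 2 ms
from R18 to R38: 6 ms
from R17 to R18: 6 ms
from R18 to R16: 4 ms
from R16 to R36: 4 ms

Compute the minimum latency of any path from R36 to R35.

8 ms

Candidate routes:
R36–R17–R29–R16–R35: 2+1+4+1 = 8
R36–R18–R16–R35: 6+4+1 = 11
R36–R18–R29–R16–R35: 6+2+4+1 = 13
The minimum is 8 ms via R36–R17–R29–R16–R35.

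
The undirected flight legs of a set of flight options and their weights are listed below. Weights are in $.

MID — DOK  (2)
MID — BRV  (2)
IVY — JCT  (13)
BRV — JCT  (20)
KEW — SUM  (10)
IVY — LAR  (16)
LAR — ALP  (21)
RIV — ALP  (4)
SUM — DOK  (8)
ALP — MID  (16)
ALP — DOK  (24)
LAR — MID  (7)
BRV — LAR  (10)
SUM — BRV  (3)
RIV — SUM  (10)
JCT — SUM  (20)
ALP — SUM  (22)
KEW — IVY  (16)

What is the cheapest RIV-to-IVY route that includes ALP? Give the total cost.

$41

Shortest RIV→ALP: RIV–ALP = 4
Shortest ALP→IVY: ALP–LAR–IVY = 37
Total via ALP: 4 + 37 = $41.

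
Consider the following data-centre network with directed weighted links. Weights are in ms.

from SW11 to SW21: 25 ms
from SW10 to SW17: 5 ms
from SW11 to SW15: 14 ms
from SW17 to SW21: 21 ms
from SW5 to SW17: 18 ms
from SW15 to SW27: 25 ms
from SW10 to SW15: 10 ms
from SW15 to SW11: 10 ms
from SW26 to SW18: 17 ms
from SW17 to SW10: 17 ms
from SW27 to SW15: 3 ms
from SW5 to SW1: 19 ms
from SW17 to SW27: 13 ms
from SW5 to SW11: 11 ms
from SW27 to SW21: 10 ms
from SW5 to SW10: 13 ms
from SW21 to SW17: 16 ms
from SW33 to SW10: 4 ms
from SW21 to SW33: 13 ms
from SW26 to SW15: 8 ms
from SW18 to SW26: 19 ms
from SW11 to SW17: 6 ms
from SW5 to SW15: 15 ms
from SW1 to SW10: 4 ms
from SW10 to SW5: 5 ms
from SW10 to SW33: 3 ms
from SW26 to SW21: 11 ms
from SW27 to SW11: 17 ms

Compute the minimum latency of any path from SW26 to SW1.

Compare a few routes:
SW26–SW21–SW17–SW10–SW5–SW1: 11+16+17+5+19 = 68
SW26–SW21–SW33–SW10–SW5–SW1: 11+13+4+5+19 = 52
SW26–SW15–SW11–SW17–SW10–SW5–SW1: 8+10+6+17+5+19 = 65
Cheapest is SW26–SW21–SW33–SW10–SW5–SW1 at 52 ms.

52 ms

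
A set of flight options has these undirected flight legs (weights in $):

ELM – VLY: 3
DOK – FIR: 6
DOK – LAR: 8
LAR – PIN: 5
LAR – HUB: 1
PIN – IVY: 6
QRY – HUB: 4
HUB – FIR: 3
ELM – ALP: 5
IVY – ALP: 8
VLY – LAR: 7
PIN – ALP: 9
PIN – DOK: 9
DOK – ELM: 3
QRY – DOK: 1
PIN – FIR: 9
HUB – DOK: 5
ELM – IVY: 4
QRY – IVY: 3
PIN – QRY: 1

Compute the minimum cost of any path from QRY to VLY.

Running Dijkstra from QRY:
QRY: 0
DOK: 1  (via QRY)
PIN: 1  (via QRY)
IVY: 3  (via QRY)
ELM: 4  (via DOK)
HUB: 4  (via QRY)
LAR: 5  (via HUB)
FIR: 7  (via DOK)
VLY: 7  (via ELM)
Shortest route: QRY–DOK–ELM–VLY = $7.

$7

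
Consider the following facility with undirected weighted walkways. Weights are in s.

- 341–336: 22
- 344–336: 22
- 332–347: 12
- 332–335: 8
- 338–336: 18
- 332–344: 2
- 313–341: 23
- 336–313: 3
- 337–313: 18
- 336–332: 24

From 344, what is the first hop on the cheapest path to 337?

336

Enumerating some paths:
344 → 332 → 336 → 313 → 337: 2+24+3+18 = 47
344 → 336 → 341 → 313 → 337: 22+22+23+18 = 85
344 → 336 → 313 → 337: 22+3+18 = 43
The minimum is 43 s via 344 → 336 → 313 → 337.
So from 344 the first move is to 336.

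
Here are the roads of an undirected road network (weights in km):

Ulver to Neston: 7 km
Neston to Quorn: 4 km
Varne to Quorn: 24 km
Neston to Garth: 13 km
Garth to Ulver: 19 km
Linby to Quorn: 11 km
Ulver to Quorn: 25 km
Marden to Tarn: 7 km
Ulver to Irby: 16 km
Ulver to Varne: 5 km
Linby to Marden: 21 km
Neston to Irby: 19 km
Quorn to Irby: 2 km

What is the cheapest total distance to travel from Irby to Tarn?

Settle nodes by increasing distance from Irby:
Irby: 0
Quorn: 2  (via Irby)
Neston: 6  (via Quorn)
Ulver: 13  (via Neston)
Linby: 13  (via Quorn)
Varne: 18  (via Ulver)
Garth: 19  (via Neston)
Marden: 34  (via Linby)
Tarn: 41  (via Marden)
Shortest route: Irby–Quorn–Linby–Marden–Tarn = 41 km.

41 km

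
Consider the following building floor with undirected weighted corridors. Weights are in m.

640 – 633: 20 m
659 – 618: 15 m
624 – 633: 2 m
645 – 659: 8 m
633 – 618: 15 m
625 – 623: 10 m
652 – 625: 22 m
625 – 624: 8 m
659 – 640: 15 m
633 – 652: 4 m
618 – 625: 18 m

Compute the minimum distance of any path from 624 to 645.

40 m

Compare a few routes:
624 - 625 - 618 - 659 - 645: 8+18+15+8 = 49
624 - 633 - 640 - 659 - 645: 2+20+15+8 = 45
624 - 633 - 618 - 659 - 645: 2+15+15+8 = 40
Cheapest is 624 - 633 - 618 - 659 - 645 at 40 m.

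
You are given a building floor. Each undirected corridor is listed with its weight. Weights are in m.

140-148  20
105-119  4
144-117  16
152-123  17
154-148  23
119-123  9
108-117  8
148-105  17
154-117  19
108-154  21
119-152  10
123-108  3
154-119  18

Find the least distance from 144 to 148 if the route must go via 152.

75 m

Shortest 144→152: 144–117–108–123–152 = 44
Shortest 152→148: 152–119–105–148 = 31
Total via 152: 44 + 31 = 75 m.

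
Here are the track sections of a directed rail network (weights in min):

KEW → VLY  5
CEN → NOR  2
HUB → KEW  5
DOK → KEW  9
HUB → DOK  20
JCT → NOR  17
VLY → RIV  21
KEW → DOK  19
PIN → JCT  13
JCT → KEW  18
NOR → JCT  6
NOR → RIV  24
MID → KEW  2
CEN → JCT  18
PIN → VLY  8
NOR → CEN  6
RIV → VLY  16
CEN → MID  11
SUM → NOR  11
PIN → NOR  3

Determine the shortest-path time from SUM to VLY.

35 min

Running Dijkstra from SUM:
SUM: 0
NOR: 11  (via SUM)
JCT: 17  (via NOR)
CEN: 17  (via NOR)
MID: 28  (via CEN)
KEW: 30  (via MID)
VLY: 35  (via KEW)
Shortest route: SUM–NOR–CEN–MID–KEW–VLY = 35 min.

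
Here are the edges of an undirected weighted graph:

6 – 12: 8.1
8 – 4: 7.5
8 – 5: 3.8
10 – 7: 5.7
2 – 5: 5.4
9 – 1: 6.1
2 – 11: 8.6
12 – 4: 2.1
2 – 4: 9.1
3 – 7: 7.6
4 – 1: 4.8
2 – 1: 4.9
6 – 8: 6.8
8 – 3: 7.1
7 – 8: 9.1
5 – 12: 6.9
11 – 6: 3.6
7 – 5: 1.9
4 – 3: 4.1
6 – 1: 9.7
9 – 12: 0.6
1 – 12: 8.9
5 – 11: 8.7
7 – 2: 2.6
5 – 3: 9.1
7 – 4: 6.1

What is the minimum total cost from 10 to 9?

Shortest distances from 10:
10: 0
7: 5.7  (via 10)
5: 7.6  (via 7)
2: 8.3  (via 7)
8: 11.4  (via 5)
4: 11.8  (via 7)
1: 13.2  (via 2)
3: 13.3  (via 7)
12: 13.9  (via 4)
9: 14.5  (via 12)
Shortest route: 10–7–4–12–9 = 14.5.

14.5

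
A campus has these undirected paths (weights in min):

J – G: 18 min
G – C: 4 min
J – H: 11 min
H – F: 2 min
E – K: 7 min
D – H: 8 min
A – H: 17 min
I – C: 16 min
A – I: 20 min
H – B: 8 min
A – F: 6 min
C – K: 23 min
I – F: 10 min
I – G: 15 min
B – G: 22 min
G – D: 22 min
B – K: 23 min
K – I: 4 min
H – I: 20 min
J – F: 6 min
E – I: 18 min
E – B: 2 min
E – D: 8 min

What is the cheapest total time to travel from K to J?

Running Dijkstra from K:
K: 0
I: 4  (via K)
E: 7  (via K)
B: 9  (via E)
F: 14  (via I)
D: 15  (via E)
H: 16  (via F)
G: 19  (via I)
A: 20  (via F)
C: 20  (via I)
J: 20  (via F)
Shortest route: K → I → F → J = 20 min.

20 min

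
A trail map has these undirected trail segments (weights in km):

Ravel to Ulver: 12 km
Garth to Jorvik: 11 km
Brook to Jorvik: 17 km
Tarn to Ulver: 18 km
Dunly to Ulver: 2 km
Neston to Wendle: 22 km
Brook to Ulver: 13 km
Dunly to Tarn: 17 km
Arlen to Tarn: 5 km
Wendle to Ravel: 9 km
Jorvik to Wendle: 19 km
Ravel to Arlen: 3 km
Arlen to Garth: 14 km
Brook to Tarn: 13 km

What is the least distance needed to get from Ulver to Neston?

43 km

Enumerating some paths:
Ulver–Ravel–Wendle–Neston: 12+9+22 = 43
Ulver–Tarn–Arlen–Ravel–Wendle–Neston: 18+5+3+9+22 = 57
Cheapest is Ulver–Ravel–Wendle–Neston at 43 km.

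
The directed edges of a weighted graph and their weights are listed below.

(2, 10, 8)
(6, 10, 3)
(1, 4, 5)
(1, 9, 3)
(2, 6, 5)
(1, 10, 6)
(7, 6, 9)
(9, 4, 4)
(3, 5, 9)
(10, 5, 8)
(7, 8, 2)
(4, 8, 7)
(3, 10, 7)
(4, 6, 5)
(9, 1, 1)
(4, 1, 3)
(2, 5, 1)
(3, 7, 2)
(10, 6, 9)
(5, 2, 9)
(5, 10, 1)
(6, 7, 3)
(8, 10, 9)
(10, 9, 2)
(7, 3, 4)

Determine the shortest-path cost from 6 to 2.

Compare a few routes:
6–10–5–2: 3+8+9 = 20
6–7–3–5–2: 3+4+9+9 = 25
6–7–3–10–5–2: 3+4+7+8+9 = 31
6–7–8–10–5–2: 3+2+9+8+9 = 31
The minimum is 20 via 6–10–5–2.

20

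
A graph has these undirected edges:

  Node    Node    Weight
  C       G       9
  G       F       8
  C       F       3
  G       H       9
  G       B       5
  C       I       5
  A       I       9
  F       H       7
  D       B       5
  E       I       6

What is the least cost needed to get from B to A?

Settle nodes by increasing distance from B:
B: 0
D: 5  (via B)
G: 5  (via B)
F: 13  (via G)
C: 14  (via G)
H: 14  (via G)
I: 19  (via C)
E: 25  (via I)
A: 28  (via I)
Shortest route: B → G → C → I → A = 28.

28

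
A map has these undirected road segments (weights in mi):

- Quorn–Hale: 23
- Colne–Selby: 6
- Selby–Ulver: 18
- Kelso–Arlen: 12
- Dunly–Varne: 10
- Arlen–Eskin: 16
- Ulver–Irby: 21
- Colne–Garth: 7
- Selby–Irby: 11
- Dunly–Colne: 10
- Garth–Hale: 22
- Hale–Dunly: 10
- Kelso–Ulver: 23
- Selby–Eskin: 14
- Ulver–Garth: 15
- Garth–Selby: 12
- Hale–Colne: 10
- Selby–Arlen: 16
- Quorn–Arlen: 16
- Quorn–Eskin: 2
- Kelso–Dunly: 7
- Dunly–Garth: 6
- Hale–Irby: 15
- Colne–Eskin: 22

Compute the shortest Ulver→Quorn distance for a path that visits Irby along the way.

Shortest Ulver→Irby: Ulver–Irby = 21
Best Irby to Quorn: Irby–Selby–Eskin–Quorn costing 27
Total via Irby: 21 + 27 = 48 mi.

48 mi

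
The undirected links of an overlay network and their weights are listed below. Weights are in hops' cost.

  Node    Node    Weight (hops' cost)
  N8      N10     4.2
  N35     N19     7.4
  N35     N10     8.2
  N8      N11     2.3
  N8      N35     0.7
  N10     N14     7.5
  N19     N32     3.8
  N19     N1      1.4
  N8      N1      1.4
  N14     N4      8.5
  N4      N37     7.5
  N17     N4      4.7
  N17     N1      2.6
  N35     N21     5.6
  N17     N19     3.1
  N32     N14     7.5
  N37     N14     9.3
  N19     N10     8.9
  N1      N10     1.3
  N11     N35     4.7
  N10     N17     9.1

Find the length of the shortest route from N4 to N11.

Compare a few routes:
N4 → N17 → N1 → N8 → N35 → N11: 4.7+2.6+1.4+0.7+4.7 = 14.1
N4 → N17 → N1 → N8 → N11: 4.7+2.6+1.4+2.3 = 11
N4 → N17 → N19 → N1 → N8 → N11: 4.7+3.1+1.4+1.4+2.3 = 12.9
The minimum is 11 hops' cost via N4 → N17 → N1 → N8 → N11.

11 hops' cost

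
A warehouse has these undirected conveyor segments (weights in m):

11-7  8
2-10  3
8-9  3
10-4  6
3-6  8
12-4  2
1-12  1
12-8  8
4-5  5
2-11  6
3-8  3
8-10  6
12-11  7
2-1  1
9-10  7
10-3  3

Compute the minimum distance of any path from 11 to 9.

16 m

Enumerating some paths:
11 → 2 → 10 → 3 → 8 → 9: 6+3+3+3+3 = 18
11 → 2 → 10 → 8 → 9: 6+3+6+3 = 18
11 → 2 → 10 → 9: 6+3+7 = 16
Cheapest is 11 → 2 → 10 → 9 at 16 m.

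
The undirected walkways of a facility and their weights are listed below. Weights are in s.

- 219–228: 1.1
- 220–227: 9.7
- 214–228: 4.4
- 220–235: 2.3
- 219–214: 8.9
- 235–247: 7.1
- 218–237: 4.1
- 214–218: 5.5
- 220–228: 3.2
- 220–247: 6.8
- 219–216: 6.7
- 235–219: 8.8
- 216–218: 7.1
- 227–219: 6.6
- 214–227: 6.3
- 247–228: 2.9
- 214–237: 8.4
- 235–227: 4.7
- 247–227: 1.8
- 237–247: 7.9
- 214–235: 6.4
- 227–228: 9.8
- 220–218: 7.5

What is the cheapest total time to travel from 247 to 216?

10.7 s

Settle nodes by increasing distance from 247:
247: 0
227: 1.8  (via 247)
228: 2.9  (via 247)
219: 4  (via 228)
220: 6.1  (via 228)
235: 6.5  (via 227)
214: 7.3  (via 228)
237: 7.9  (via 247)
216: 10.7  (via 219)
Shortest route: 247 → 228 → 219 → 216 = 10.7 s.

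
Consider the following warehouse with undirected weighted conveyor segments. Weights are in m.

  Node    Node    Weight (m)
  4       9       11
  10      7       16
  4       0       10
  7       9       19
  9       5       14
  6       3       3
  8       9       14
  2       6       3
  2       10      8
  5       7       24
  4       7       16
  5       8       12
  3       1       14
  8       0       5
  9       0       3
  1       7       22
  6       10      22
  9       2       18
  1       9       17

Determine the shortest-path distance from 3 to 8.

Running Dijkstra from 3:
3: 0
6: 3  (via 3)
2: 6  (via 6)
1: 14  (via 3)
10: 14  (via 2)
9: 24  (via 2)
0: 27  (via 9)
7: 30  (via 10)
8: 32  (via 0)
Shortest route: 3–6–2–9–0–8 = 32 m.

32 m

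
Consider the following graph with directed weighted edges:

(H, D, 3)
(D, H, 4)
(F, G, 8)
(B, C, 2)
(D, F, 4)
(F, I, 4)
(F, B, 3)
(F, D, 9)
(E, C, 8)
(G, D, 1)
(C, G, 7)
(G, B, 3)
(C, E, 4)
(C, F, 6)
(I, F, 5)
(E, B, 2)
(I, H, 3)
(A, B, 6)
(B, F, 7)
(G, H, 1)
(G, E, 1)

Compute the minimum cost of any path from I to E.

14

Shortest distances from I:
I: 0
H: 3  (via I)
F: 5  (via I)
D: 6  (via H)
B: 8  (via F)
C: 10  (via B)
G: 13  (via F)
E: 14  (via C)
Shortest route: I → F → B → C → E = 14.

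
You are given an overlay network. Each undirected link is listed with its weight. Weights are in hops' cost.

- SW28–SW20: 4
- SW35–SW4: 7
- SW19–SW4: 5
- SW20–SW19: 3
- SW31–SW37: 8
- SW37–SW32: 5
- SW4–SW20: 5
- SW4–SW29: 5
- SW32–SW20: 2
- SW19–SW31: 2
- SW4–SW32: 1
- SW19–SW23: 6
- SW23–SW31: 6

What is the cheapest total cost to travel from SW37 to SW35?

Enumerating some paths:
SW37 → SW31 → SW19 → SW4 → SW35: 8+2+5+7 = 22
SW37 → SW32 → SW20 → SW4 → SW35: 5+2+5+7 = 19
SW37 → SW32 → SW20 → SW19 → SW4 → SW35: 5+2+3+5+7 = 22
SW37 → SW32 → SW4 → SW35: 5+1+7 = 13
The minimum is 13 hops' cost via SW37 → SW32 → SW4 → SW35.

13 hops' cost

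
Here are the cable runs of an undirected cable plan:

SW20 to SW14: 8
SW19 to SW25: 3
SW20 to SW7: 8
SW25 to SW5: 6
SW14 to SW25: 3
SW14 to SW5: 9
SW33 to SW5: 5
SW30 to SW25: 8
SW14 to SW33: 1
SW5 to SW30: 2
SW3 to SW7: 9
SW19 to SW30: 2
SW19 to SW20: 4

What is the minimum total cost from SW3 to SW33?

26

Settle nodes by increasing distance from SW3:
SW3: 0
SW7: 9  (via SW3)
SW20: 17  (via SW7)
SW19: 21  (via SW20)
SW30: 23  (via SW19)
SW25: 24  (via SW19)
SW5: 25  (via SW30)
SW14: 25  (via SW20)
SW33: 26  (via SW14)
Shortest route: SW3 → SW7 → SW20 → SW14 → SW33 = 26.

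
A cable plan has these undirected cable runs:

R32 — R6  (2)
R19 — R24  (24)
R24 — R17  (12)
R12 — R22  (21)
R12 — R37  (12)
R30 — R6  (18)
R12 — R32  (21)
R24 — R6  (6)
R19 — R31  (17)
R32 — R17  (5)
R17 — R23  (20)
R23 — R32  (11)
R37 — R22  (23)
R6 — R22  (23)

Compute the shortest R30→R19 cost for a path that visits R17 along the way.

Best R30 to R17: R30 → R6 → R32 → R17 costing 25
Best R17 to R19: R17 → R24 → R19 costing 36
Total via R17: 25 + 36 = 61.

61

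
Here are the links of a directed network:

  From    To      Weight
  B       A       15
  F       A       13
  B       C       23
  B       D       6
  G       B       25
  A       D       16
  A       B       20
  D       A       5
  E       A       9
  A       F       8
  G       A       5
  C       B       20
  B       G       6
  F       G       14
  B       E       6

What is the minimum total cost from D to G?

27

Compare a few routes:
D - A - B - G: 5+20+6 = 31
D - A - F - G: 5+8+14 = 27
The minimum is 27 via D - A - F - G.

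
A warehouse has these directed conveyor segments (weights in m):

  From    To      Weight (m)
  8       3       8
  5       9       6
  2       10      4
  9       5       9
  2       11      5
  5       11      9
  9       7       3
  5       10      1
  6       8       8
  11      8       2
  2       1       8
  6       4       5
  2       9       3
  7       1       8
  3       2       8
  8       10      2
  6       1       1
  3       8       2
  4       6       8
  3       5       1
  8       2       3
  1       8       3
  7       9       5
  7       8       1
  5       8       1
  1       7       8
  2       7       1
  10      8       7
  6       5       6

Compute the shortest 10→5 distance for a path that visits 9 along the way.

Shortest 10→9: 10 → 8 → 2 → 9 = 13
Shortest 9→5: 9 → 5 = 9
Total via 9: 13 + 9 = 22 m.

22 m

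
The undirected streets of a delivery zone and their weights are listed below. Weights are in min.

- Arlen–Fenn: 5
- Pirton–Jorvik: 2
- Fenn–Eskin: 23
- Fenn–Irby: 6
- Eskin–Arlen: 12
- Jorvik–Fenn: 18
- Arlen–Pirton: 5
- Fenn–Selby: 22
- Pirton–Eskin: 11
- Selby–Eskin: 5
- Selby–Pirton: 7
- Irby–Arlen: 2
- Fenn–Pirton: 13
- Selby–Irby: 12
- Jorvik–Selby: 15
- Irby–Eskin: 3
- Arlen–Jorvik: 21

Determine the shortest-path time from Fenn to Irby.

Compare a few routes:
Fenn → Irby: 6 = 6
Fenn → Arlen → Irby: 5+2 = 7
The minimum is 6 min via Fenn → Irby.

6 min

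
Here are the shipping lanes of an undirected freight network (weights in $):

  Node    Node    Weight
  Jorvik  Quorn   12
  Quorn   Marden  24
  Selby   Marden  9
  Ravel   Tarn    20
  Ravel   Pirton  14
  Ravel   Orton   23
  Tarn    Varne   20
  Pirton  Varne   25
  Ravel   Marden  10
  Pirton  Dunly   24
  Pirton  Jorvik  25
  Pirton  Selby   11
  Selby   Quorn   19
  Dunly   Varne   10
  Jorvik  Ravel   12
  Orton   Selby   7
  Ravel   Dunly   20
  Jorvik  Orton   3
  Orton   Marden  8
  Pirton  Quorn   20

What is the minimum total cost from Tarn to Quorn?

Settle nodes by increasing distance from Tarn:
Tarn: 0
Ravel: 20  (via Tarn)
Varne: 20  (via Tarn)
Dunly: 30  (via Varne)
Marden: 30  (via Ravel)
Jorvik: 32  (via Ravel)
Pirton: 34  (via Ravel)
Orton: 35  (via Jorvik)
Selby: 39  (via Marden)
Quorn: 44  (via Jorvik)
Shortest route: Tarn → Ravel → Jorvik → Quorn = $44.

$44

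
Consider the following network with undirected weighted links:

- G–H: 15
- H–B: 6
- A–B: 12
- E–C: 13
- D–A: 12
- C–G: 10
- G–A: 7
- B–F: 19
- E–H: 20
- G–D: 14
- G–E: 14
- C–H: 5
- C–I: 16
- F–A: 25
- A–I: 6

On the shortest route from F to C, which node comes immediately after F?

Compare a few routes:
F - B - H - C: 19+6+5 = 30
F - A - G - C: 25+7+10 = 42
Cheapest is F - B - H - C at 30.
So from F the first move is to B.

B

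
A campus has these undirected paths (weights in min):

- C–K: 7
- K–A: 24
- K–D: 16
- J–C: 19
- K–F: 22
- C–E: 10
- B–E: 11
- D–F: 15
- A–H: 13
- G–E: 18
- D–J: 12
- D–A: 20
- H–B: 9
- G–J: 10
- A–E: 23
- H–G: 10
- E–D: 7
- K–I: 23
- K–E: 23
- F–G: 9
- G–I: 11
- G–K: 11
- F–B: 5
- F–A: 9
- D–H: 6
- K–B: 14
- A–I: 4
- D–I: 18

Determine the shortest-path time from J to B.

24 min

Running Dijkstra from J:
J: 0
G: 10  (via J)
D: 12  (via J)
H: 18  (via D)
C: 19  (via J)
E: 19  (via D)
F: 19  (via G)
I: 21  (via G)
K: 21  (via G)
B: 24  (via F)
Shortest route: J → G → F → B = 24 min.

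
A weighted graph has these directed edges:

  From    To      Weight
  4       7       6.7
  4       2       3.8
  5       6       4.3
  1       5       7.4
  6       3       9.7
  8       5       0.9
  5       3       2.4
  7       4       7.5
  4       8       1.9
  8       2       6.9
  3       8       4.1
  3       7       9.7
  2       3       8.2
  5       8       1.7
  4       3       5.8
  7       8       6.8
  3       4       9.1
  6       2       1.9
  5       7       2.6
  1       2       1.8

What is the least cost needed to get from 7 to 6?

12

Candidate routes:
7–4–3–8–5–6: 7.5+5.8+4.1+0.9+4.3 = 22.6
7–8–5–6: 6.8+0.9+4.3 = 12
7–4–8–5–6: 7.5+1.9+0.9+4.3 = 14.6
The minimum is 12 via 7–8–5–6.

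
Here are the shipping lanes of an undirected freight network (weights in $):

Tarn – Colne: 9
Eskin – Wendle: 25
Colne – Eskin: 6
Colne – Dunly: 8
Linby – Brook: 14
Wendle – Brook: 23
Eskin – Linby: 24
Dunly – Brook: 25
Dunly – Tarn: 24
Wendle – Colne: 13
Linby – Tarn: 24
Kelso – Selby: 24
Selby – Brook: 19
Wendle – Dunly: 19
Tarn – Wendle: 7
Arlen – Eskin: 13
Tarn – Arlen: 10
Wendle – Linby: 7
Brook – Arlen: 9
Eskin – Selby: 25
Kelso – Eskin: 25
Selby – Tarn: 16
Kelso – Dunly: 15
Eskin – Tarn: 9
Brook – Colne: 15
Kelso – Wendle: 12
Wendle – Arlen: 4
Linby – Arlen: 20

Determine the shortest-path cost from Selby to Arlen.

Compare a few routes:
Selby → Tarn → Wendle → Arlen: 16+7+4 = 27
Selby → Brook → Arlen: 19+9 = 28
Selby → Tarn → Arlen: 16+10 = 26
Cheapest is Selby → Tarn → Arlen at $26.

$26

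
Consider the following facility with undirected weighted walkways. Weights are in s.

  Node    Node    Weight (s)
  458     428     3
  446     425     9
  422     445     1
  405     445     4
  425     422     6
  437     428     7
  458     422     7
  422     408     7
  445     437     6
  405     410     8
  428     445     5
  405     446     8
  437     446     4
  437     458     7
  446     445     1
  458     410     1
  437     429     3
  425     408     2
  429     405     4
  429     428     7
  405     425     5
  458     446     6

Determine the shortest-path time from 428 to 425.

Compare a few routes:
428 - 445 - 405 - 425: 5+4+5 = 14
428 - 445 - 446 - 425: 5+1+9 = 15
428 - 445 - 422 - 408 - 425: 5+1+7+2 = 15
428 - 445 - 422 - 425: 5+1+6 = 12
Cheapest is 428 - 445 - 422 - 425 at 12 s.

12 s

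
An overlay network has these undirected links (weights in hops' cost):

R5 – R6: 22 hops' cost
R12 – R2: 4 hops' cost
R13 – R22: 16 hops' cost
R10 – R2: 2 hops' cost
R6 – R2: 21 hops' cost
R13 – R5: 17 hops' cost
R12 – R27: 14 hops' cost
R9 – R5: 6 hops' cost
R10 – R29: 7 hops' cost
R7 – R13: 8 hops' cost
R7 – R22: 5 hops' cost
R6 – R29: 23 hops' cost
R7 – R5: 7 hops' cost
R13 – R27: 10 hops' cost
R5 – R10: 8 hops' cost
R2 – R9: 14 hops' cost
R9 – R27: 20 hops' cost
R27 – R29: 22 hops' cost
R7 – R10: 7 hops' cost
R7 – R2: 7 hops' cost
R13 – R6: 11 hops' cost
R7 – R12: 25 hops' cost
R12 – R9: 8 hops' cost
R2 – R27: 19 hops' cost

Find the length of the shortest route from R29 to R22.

Shortest distances from R29:
R29: 0
R10: 7  (via R29)
R2: 9  (via R10)
R12: 13  (via R2)
R7: 14  (via R10)
R5: 15  (via R10)
R22: 19  (via R7)
Shortest route: R29 → R10 → R7 → R22 = 19 hops' cost.

19 hops' cost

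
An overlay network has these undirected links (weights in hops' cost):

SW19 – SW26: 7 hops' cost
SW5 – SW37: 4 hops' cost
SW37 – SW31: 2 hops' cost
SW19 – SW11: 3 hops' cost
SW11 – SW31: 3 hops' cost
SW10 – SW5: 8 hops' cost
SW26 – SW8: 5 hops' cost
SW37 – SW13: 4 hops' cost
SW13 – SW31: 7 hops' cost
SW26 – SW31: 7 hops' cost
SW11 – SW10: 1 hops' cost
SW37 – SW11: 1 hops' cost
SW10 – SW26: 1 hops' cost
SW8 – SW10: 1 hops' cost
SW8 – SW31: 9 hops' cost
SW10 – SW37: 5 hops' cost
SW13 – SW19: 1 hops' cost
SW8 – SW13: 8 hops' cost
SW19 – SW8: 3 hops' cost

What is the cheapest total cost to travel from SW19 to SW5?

8 hops' cost

Running Dijkstra from SW19:
SW19: 0
SW13: 1  (via SW19)
SW11: 3  (via SW19)
SW8: 3  (via SW19)
SW10: 4  (via SW11)
SW37: 4  (via SW11)
SW26: 5  (via SW10)
SW31: 6  (via SW11)
SW5: 8  (via SW37)
Shortest route: SW19–SW11–SW37–SW5 = 8 hops' cost.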